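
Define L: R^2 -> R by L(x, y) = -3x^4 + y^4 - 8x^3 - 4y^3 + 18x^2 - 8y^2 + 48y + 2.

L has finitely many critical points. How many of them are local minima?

L separates as a function of x plus a function of y, so ∇L=0 decouples.
∂L/∂x = -12x(x - 1)(x + 3) = 0 at x ∈ {-3, 0, 1}; ∂L/∂y = 4(y - 3)(y - 2)(y + 2) = 0 at y ∈ {-2, 2, 3}.
The Hessian is diagonal: diag(L_xx, L_yy). Second derivatives: L_xx(-3)=-144, L_xx(0)=36, L_xx(1)=-48; L_yy(-2)=80, L_yy(2)=-16, L_yy(3)=20.
Local minima occur where both diagonal entries positive: (0, -2), (0, 3). Count: 2.

2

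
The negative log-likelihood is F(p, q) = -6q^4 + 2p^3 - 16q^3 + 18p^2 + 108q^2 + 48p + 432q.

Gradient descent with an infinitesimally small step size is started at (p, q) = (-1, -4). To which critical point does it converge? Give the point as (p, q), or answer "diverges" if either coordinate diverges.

F is separable, so gradient descent decouples: p follows -∂F/∂p, q follows -∂F/∂q.
∂F/∂p = 6(p + 2)(p + 4); at p=-1 this is 18, so p decreases.
∂F/∂q = -24(q - 3)(q + 2)(q + 3); at q=-4 this is 336, so q decreases.
The q-coordinate has no critical point in that direction and runs off to infinity.

diverges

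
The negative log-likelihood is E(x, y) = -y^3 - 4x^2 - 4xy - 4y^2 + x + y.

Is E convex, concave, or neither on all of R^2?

The term -y^3 is cubic, so the Hessian is not constant.
∂²E/∂y² = -6y - 8, which takes both signs as y varies (negative for sufficiently large y). A diagonal entry of the Hessian changing sign means the Hessian is neither positive- nor negative-semidefinite on all of R^2.

neither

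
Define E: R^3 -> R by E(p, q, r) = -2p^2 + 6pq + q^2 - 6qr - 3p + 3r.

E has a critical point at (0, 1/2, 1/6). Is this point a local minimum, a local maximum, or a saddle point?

saddle point

The Hessian is constant: H = [[-4, 6, 0], [6, 2, -6], [0, -6, 0]].
Leading principal minors: Δ₁ = -4, Δ₂ = -44, Δ₃ = 144.
The minors fit neither the all-positive nor the alternating-sign pattern, so H is indefinite: a saddle point.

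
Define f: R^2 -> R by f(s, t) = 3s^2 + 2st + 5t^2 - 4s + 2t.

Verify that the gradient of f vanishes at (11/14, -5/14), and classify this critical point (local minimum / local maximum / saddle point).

∇f = (6s + 2t - 4, 2s + 10t + 2); substituting (11/14, -5/14) gives ∇f = (0, 0), so (11/14, -5/14) is indeed a critical point.
The Hessian of f is constant: H = [[6, 2], [2, 10]].
det(H) = 6·10 − 2² = 56.
det(H) > 0 and tr(H) = 16 > 0, so H is positive definite and the point is a local minimum.

local minimum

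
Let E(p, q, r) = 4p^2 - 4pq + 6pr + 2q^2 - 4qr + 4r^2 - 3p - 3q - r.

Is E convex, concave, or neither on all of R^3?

E is quadratic, so its Hessian is the constant matrix H = [[8, -4, 6], [-4, 4, -4], [6, -4, 8]].
Leading principal minors: 8, 16, 48.
All positive ⇒ H ≻ 0 ⇒ convex.

convex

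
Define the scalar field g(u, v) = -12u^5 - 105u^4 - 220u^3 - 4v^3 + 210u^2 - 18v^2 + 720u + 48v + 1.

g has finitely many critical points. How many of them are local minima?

g separates as a function of u plus a function of v, so ∇g=0 decouples.
∂g/∂u = -60(u - 1)(u + 1)(u + 3)(u + 4) = 0 at u ∈ {-4, -3, -1, 1}; ∂g/∂v = -12(v - 1)(v + 4) = 0 at v ∈ {-4, 1}.
The Hessian is diagonal: diag(g_uu, g_vv). Second derivatives: g_uu(-4)=900, g_uu(-3)=-480, g_uu(-1)=720, g_uu(1)=-2400; g_vv(-4)=60, g_vv(1)=-60.
Local minima occur where both diagonal entries positive: (-4, -4), (-1, -4). Count: 2.

2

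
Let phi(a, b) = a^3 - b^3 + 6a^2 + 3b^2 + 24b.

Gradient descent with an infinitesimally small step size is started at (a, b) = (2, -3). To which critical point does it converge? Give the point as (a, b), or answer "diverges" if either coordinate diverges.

(0, -2)

phi is separable, so gradient descent decouples: a follows -∂phi/∂a, b follows -∂phi/∂b.
∂phi/∂a = 3a(a + 4); at a=2 this is 36, so a decreases.
∂phi/∂b = -3(b - 4)(b + 2); at b=-3 this is -21, so b increases.
a converges to its nearest critical value 0 (a local min of the a-part); b converges to -2. The iterate converges to (0, -2).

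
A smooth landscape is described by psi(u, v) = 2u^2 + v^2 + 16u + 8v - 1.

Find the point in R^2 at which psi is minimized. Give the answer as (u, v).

psi(u,v) separates as P(u) + Q(v) − 1, so its minimum is min P + min Q − 1.
P'(u) = 4u + 16 vanishes at u ∈ {-4}; Q'(v) = 2v + 8 vanishes at v ∈ {-4}.
Local minima of P (where P''>0): P(-4)=-32. Local minima of Q: Q(-4)=-16.
So the global minimum of psi is P(-4) + Q(-4) − 1 = -32 − 16 − 1 = -49, attained at (-4, -4).

(-4, -4)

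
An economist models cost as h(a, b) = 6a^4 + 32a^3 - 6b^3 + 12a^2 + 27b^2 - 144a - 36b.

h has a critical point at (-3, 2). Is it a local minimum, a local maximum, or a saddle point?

The mixed partial ∂²h/∂a∂b is 0, so the Hessian at any point is diag(h_aa, h_bb) = diag(24(3a^2 + 8a + 1), 18(-2b + 3)).
At (-3, 2): H = diag(96, -18).
The eigenvalues have opposite signs, so H is indefinite: a saddle point.

saddle point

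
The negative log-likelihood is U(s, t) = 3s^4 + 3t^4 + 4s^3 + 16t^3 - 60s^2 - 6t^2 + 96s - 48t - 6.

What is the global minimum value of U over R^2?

U(s,t) separates as P(s) + Q(t) − 6, so its minimum is min P + min Q − 6.
P'(s) = 12(s - 2)(s - 1)(s + 4) vanishes at s ∈ {-4, 1, 2}; Q'(t) = 12(t - 1)(t + 1)(t + 4) vanishes at t ∈ {-4, -1, 1}.
Local minima of P (where P''>0): P(-4)=-832, P(2)=32. Local minima of Q: Q(-4)=-160, Q(1)=-35.
So the global minimum of U is P(-4) + Q(-4) − 6 = -832 − 160 − 6 = -998, attained at (-4, -4).

-998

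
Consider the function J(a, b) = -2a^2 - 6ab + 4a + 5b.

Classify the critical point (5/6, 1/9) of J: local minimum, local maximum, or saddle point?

The Hessian of J is constant: H = [[-4, -6], [-6, 0]].
det(H) = (-4)·0 − (-6)² = -36.
Since det(H) < 0, H is indefinite and the critical point is a saddle point.

saddle point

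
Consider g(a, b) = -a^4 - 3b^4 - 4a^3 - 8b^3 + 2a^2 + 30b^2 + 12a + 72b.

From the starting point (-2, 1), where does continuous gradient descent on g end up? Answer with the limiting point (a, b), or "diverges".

(-1, -1)

g is separable, so gradient descent decouples: a follows -∂g/∂a, b follows -∂g/∂b.
∂g/∂a = -4(a - 1)(a + 1)(a + 3); at a=-2 this is -12, so a increases.
∂g/∂b = -12(b - 2)(b + 1)(b + 3); at b=1 this is 96, so b decreases.
a converges to its nearest critical value -1 (a local min of the a-part); b converges to -1. The iterate converges to (-1, -1).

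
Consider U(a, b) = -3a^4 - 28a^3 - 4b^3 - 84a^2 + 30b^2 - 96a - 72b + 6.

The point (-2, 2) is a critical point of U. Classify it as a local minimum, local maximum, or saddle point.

The mixed partial ∂²U/∂a∂b is 0, so the Hessian at any point is diag(U_aa, U_bb) = diag(-12(3a^2 + 14a + 14), 12(-2b + 5)).
At (-2, 2): H = diag(24, 12).
Both eigenvalues are positive, so H is positive definite: a local minimum.

local minimum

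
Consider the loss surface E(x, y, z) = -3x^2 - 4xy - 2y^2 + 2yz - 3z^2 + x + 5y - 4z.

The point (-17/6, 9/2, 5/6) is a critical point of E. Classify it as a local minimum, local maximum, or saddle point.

The Hessian is constant: H = [[-6, -4, 0], [-4, -4, 2], [0, 2, -6]].
Leading principal minors: Δ₁ = -6, Δ₂ = 8, Δ₃ = -24.
The minors alternate sign starting negative (−, +, −), so H is negative definite: a local maximum.

local maximum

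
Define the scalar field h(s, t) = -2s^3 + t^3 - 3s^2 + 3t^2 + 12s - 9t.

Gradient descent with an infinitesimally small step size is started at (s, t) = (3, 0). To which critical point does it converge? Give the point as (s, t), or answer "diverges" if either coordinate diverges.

h is separable, so gradient descent decouples: s follows -∂h/∂s, t follows -∂h/∂t.
∂h/∂s = -6(s - 1)(s + 2); at s=3 this is -60, so s increases.
∂h/∂t = 3(t - 1)(t + 3); at t=0 this is -9, so t increases.
The s-coordinate has no critical point in that direction and runs off to infinity.

diverges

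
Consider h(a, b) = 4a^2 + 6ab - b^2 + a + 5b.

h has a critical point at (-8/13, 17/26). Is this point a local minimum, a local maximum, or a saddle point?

The Hessian of h is constant: H = [[8, 6], [6, -2]].
det(H) = 8·(-2) − 6² = -52.
Since det(H) < 0, H is indefinite and the critical point is a saddle point.

saddle point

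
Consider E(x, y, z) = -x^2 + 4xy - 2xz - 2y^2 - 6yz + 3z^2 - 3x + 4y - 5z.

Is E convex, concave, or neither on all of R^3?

E is quadratic, so its Hessian is the constant matrix H = [[-2, 4, -2], [4, -4, -6], [-2, -6, 6]].
Leading principal minors: -2, -8, 136.
Neither pattern holds ⇒ H is indefinite ⇒ neither convex nor concave.

neither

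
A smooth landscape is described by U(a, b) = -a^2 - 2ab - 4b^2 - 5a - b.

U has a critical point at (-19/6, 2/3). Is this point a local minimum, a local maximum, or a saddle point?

local maximum

The Hessian of U is constant: H = [[-2, -2], [-2, -8]].
det(H) = (-2)·(-8) − (-2)² = 12.
det(H) > 0 and tr(H) = -10 < 0, so H is negative definite and the point is a local maximum.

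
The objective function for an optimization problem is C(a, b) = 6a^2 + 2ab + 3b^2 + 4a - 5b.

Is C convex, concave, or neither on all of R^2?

convex

C is quadratic, so its Hessian is the constant matrix H = [[12, 2], [2, 6]].
det(H) = 68, tr(H) = 18.
det(H) > 0 and tr(H) > 0, so H is positive definite everywhere: convex.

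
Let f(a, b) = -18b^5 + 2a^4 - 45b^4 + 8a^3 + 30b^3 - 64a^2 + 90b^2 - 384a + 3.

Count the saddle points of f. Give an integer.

6

f separates as a function of a plus a function of b, so ∇f=0 decouples.
∂f/∂a = 8(a - 4)(a + 3)(a + 4) = 0 at a ∈ {-4, -3, 4}; ∂f/∂b = -90b(b - 1)(b + 1)(b + 2) = 0 at b ∈ {-2, -1, 0, 1}.
The Hessian is diagonal: diag(f_aa, f_bb). Second derivatives: f_aa(-4)=64, f_aa(-3)=-56, f_aa(4)=448; f_bb(-2)=540, f_bb(-1)=-180, f_bb(0)=180, f_bb(1)=-540.
Saddle points occur where the two diagonal entries have opposite signs: (-4, -1), (-4, 1), (-3, -2), (-3, 0), (4, -1), (4, 1). Count: 6.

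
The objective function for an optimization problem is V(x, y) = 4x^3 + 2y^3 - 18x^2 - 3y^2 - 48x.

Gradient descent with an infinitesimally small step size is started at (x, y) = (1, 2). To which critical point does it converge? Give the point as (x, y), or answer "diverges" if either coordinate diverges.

V is separable, so gradient descent decouples: x follows -∂V/∂x, y follows -∂V/∂y.
∂V/∂x = 12(x - 4)(x + 1); at x=1 this is -72, so x increases.
∂V/∂y = 6y(y - 1); at y=2 this is 12, so y decreases.
x converges to its nearest critical value 4 (a local min of the x-part); y converges to 1. The iterate converges to (4, 1).

(4, 1)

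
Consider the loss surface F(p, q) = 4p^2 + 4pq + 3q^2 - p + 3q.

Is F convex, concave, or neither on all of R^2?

convex

F is quadratic, so its Hessian is the constant matrix H = [[8, 4], [4, 6]].
det(H) = 32, tr(H) = 14.
det(H) > 0 and tr(H) > 0, so H is positive definite everywhere: convex.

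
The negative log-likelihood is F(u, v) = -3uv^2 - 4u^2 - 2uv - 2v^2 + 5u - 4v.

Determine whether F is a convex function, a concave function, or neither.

neither

The term -3uv^2 is cubic, so the Hessian is not constant.
∂²F/∂v² = -6u - 4, which takes both signs as u varies (negative for sufficiently large u). A diagonal entry of the Hessian changing sign means the Hessian is neither positive- nor negative-semidefinite on all of R^2.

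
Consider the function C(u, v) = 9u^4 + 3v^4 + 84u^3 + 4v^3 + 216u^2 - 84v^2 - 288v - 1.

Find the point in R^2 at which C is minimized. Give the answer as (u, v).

C(u,v) separates as P(u) + Q(v) − 1, so its minimum is min P + min Q − 1.
P'(u) = 36u(u + 3)(u + 4) vanishes at u ∈ {-4, -3, 0}; Q'(v) = 12(v - 4)(v + 2)(v + 3) vanishes at v ∈ {-3, -2, 4}.
Local minima of P (where P''>0): P(-4)=384, P(0)=0. Local minima of Q: Q(-3)=243, Q(4)=-1472.
So the global minimum of C is P(0) + Q(4) − 1 = 0 − 1472 − 1 = -1473, attained at (0, 4).

(0, 4)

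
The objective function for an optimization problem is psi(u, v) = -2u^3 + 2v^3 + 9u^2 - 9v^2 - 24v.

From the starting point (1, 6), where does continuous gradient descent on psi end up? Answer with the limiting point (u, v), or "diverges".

psi is separable, so gradient descent decouples: u follows -∂psi/∂u, v follows -∂psi/∂v.
∂psi/∂u = -6u(u - 3); at u=1 this is 12, so u decreases.
∂psi/∂v = 6(v - 4)(v + 1); at v=6 this is 84, so v decreases.
u converges to its nearest critical value 0 (a local min of the u-part); v converges to 4. The iterate converges to (0, 4).

(0, 4)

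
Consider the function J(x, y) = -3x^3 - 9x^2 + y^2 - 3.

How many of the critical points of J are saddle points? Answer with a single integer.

1

J separates as a function of x plus a function of y, so ∇J=0 decouples.
∂J/∂x = -9x(x + 2) = 0 at x ∈ {-2, 0}; ∂J/∂y = 2y = 0 at y ∈ {0}.
The Hessian is diagonal: diag(J_xx, J_yy). Second derivatives: J_xx(-2)=18, J_xx(0)=-18; J_yy(0)=2.
Saddle points occur where the two diagonal entries have opposite signs: (0, 0). Count: 1.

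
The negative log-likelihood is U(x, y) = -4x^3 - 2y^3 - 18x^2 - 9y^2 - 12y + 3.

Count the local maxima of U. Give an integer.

U separates as a function of x plus a function of y, so ∇U=0 decouples.
∂U/∂x = -12x(x + 3) = 0 at x ∈ {-3, 0}; ∂U/∂y = -6(y + 1)(y + 2) = 0 at y ∈ {-2, -1}.
The Hessian is diagonal: diag(U_xx, U_yy). Second derivatives: U_xx(-3)=36, U_xx(0)=-36; U_yy(-2)=6, U_yy(-1)=-6.
Local maxima occur where both diagonal entries negative: (0, -1). Count: 1.

1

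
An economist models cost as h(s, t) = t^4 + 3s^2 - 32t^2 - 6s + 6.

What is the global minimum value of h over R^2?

h(s,t) separates as P(s) + Q(t) + 6, so its minimum is min P + min Q + 6.
P'(s) = 6s - 6 vanishes at s ∈ {1}; Q'(t) = 4t(t - 4)(t + 4) vanishes at t ∈ {-4, 0, 4}.
Local minima of P (where P''>0): P(1)=-3. Local minima of Q: Q(-4)=-256, Q(4)=-256.
So the global minimum of h is P(1) + Q(-4) + 6 = -3 − 256 + 6 = -253, attained at (1, -4).

-253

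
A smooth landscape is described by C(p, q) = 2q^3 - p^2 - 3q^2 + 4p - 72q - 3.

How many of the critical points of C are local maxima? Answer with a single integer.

1

C separates as a function of p plus a function of q, so ∇C=0 decouples.
∂C/∂p = -2(p - 2) = 0 at p ∈ {2}; ∂C/∂q = 6(q - 4)(q + 3) = 0 at q ∈ {-3, 4}.
The Hessian is diagonal: diag(C_pp, C_qq). Second derivatives: C_pp(2)=-2; C_qq(-3)=-42, C_qq(4)=42.
Local maxima occur where both diagonal entries negative: (2, -3). Count: 1.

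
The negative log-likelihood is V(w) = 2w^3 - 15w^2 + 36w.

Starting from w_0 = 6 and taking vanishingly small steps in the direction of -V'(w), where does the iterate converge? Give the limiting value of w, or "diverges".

3

V'(w) = 6(w - 3)(w - 2), so V'(6) = 72.
Gradient descent moves in the -V' direction, i.e. w is decreasing.
The nearest critical point in that direction is w = 3, where V'' = 6 > 0 (a local minimum). The iterate converges there.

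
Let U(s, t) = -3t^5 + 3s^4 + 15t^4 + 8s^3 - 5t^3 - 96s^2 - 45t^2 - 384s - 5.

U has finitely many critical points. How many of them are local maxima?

2

U separates as a function of s plus a function of t, so ∇U=0 decouples.
∂U/∂s = 12(s - 4)(s + 2)(s + 4) = 0 at s ∈ {-4, -2, 4}; ∂U/∂t = -15t(t - 3)(t - 2)(t + 1) = 0 at t ∈ {-1, 0, 2, 3}.
The Hessian is diagonal: diag(U_ss, U_tt). Second derivatives: U_ss(-4)=192, U_ss(-2)=-144, U_ss(4)=576; U_tt(-1)=180, U_tt(0)=-90, U_tt(2)=90, U_tt(3)=-180.
Local maxima occur where both diagonal entries negative: (-2, 0), (-2, 3). Count: 2.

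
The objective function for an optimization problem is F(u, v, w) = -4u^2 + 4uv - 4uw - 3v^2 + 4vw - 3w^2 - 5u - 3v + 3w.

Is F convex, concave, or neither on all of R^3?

F is quadratic, so its Hessian is the constant matrix H = [[-8, 4, -4], [4, -6, 4], [-4, 4, -6]].
Leading principal minors: -8, 32, -96.
Signs alternate −, +, − ⇒ H ≺ 0 ⇒ concave.

concave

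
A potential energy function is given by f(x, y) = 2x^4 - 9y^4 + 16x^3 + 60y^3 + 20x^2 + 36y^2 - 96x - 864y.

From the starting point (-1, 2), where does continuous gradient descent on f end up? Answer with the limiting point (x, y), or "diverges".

(1, 3)

f is separable, so gradient descent decouples: x follows -∂f/∂x, y follows -∂f/∂y.
∂f/∂x = 8(x - 1)(x + 3)(x + 4); at x=-1 this is -96, so x increases.
∂f/∂y = -36(y - 4)(y - 3)(y + 2); at y=2 this is -288, so y increases.
x converges to its nearest critical value 1 (a local min of the x-part); y converges to 3. The iterate converges to (1, 3).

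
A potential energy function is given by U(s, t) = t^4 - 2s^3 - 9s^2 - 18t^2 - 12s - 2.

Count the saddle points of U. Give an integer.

U separates as a function of s plus a function of t, so ∇U=0 decouples.
∂U/∂s = -6(s + 1)(s + 2) = 0 at s ∈ {-2, -1}; ∂U/∂t = 4t(t - 3)(t + 3) = 0 at t ∈ {-3, 0, 3}.
The Hessian is diagonal: diag(U_ss, U_tt). Second derivatives: U_ss(-2)=6, U_ss(-1)=-6; U_tt(-3)=72, U_tt(0)=-36, U_tt(3)=72.
Saddle points occur where the two diagonal entries have opposite signs: (-2, 0), (-1, -3), (-1, 3). Count: 3.

3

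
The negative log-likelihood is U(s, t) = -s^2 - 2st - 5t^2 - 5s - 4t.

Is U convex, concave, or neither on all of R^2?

concave

U is quadratic, so its Hessian is the constant matrix H = [[-2, -2], [-2, -10]].
det(H) = 16, tr(H) = -12.
det(H) > 0 and tr(H) < 0, so H is negative definite everywhere: concave.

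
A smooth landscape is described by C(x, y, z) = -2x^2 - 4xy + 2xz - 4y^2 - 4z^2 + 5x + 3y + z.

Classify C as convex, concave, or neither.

concave

C is quadratic, so its Hessian is the constant matrix H = [[-4, -4, 2], [-4, -8, 0], [2, 0, -8]].
Leading principal minors: -4, 16, -96.
Signs alternate −, +, − ⇒ H ≺ 0 ⇒ concave.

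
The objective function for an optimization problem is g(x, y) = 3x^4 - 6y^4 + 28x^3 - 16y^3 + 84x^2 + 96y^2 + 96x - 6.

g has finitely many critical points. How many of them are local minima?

g separates as a function of x plus a function of y, so ∇g=0 decouples.
∂g/∂x = 12(x + 1)(x + 2)(x + 4) = 0 at x ∈ {-4, -2, -1}; ∂g/∂y = -24y(y - 2)(y + 4) = 0 at y ∈ {-4, 0, 2}.
The Hessian is diagonal: diag(g_xx, g_yy). Second derivatives: g_xx(-4)=72, g_xx(-2)=-24, g_xx(-1)=36; g_yy(-4)=-576, g_yy(0)=192, g_yy(2)=-288.
Local minima occur where both diagonal entries positive: (-4, 0), (-1, 0). Count: 2.

2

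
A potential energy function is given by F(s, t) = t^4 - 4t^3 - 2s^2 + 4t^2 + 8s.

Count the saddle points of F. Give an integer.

2

F separates as a function of s plus a function of t, so ∇F=0 decouples.
∂F/∂s = -4(s - 2) = 0 at s ∈ {2}; ∂F/∂t = 4t(t - 2)(t - 1) = 0 at t ∈ {0, 1, 2}.
The Hessian is diagonal: diag(F_ss, F_tt). Second derivatives: F_ss(2)=-4; F_tt(0)=8, F_tt(1)=-4, F_tt(2)=8.
Saddle points occur where the two diagonal entries have opposite signs: (2, 0), (2, 2). Count: 2.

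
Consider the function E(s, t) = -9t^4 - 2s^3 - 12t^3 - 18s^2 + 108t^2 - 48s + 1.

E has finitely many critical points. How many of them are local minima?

1

E separates as a function of s plus a function of t, so ∇E=0 decouples.
∂E/∂s = -6(s + 2)(s + 4) = 0 at s ∈ {-4, -2}; ∂E/∂t = -36t(t - 2)(t + 3) = 0 at t ∈ {-3, 0, 2}.
The Hessian is diagonal: diag(E_ss, E_tt). Second derivatives: E_ss(-4)=12, E_ss(-2)=-12; E_tt(-3)=-540, E_tt(0)=216, E_tt(2)=-360.
Local minima occur where both diagonal entries positive: (-4, 0). Count: 1.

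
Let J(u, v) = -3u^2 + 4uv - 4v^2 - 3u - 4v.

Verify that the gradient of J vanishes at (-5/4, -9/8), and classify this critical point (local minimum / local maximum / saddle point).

∇J = (-6u + 4v - 3, 4u - 8v - 4); substituting (-5/4, -9/8) gives ∇J = (0, 0), so (-5/4, -9/8) is indeed a critical point.
The Hessian of J is constant: H = [[-6, 4], [4, -8]].
det(H) = (-6)·(-8) − 4² = 32.
det(H) > 0 and tr(H) = -14 < 0, so H is negative definite and the point is a local maximum.

local maximum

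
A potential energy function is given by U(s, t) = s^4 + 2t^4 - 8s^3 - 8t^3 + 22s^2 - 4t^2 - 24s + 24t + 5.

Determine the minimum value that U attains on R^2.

U(s,t) separates as P(s) + Q(t) + 5, so its minimum is min P + min Q + 5.
P'(s) = 4(s - 3)(s - 2)(s - 1) vanishes at s ∈ {1, 2, 3}; Q'(t) = 8(t - 3)(t - 1)(t + 1) vanishes at t ∈ {-1, 1, 3}.
Local minima of P (where P''>0): P(1)=-9, P(3)=-9. Local minima of Q: Q(-1)=-18, Q(3)=-18.
So the global minimum of U is P(1) + Q(-1) + 5 = -9 − 18 + 5 = -22, attained at (1, -1).

-22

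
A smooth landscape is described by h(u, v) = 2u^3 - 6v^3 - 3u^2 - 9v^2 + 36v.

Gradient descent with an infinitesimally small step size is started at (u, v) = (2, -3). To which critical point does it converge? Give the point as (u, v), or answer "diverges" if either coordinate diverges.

h is separable, so gradient descent decouples: u follows -∂h/∂u, v follows -∂h/∂v.
∂h/∂u = 6u(u - 1); at u=2 this is 12, so u decreases.
∂h/∂v = -18(v - 1)(v + 2); at v=-3 this is -72, so v increases.
u converges to its nearest critical value 1 (a local min of the u-part); v converges to -2. The iterate converges to (1, -2).

(1, -2)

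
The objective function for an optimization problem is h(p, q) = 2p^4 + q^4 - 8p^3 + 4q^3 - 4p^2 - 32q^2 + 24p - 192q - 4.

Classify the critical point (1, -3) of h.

local maximum

The mixed partial ∂²h/∂p∂q is 0, so the Hessian at any point is diag(h_pp, h_qq) = diag(8(3p^2 - 6p - 1), 4(3q^2 + 6q - 16)).
At (1, -3): H = diag(-32, -28).
Both eigenvalues are negative, so H is negative definite: a local maximum.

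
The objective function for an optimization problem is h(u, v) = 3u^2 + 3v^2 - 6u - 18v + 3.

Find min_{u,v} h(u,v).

h(u,v) separates as P(u) + Q(v) + 3, so its minimum is min P + min Q + 3.
P'(u) = 6u - 6 vanishes at u ∈ {1}; Q'(v) = 6v - 18 vanishes at v ∈ {3}.
Local minima of P (where P''>0): P(1)=-3. Local minima of Q: Q(3)=-27.
So the global minimum of h is P(1) + Q(3) + 3 = -3 − 27 + 3 = -27, attained at (1, 3).

-27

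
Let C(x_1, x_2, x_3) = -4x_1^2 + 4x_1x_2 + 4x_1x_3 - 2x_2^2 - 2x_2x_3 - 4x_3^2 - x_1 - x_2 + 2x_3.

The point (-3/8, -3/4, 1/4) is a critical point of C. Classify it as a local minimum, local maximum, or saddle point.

local maximum

The Hessian is constant: H = [[-8, 4, 4], [4, -4, -2], [4, -2, -8]].
Leading principal minors: Δ₁ = -8, Δ₂ = 16, Δ₃ = -96.
The minors alternate sign starting negative (−, +, −), so H is negative definite: a local maximum.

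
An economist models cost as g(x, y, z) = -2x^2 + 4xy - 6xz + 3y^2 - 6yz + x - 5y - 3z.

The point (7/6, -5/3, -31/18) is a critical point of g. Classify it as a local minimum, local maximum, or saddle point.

The Hessian is constant: H = [[-4, 4, -6], [4, 6, -6], [-6, -6, 0]].
Leading principal minors: Δ₁ = -4, Δ₂ = -40, Δ₃ = 216.
The minors fit neither the all-positive nor the alternating-sign pattern, so H is indefinite: a saddle point.

saddle point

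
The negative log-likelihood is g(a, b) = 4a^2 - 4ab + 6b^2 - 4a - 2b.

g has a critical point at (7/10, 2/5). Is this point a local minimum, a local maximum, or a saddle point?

local minimum

The Hessian of g is constant: H = [[8, -4], [-4, 12]].
det(H) = 8·12 − (-4)² = 80.
det(H) > 0 and tr(H) = 20 > 0, so H is positive definite and the point is a local minimum.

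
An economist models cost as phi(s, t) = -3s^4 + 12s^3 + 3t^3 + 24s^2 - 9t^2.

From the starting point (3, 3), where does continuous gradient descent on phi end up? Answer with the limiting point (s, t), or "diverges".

phi is separable, so gradient descent decouples: s follows -∂phi/∂s, t follows -∂phi/∂t.
∂phi/∂s = -12s(s - 4)(s + 1); at s=3 this is 144, so s decreases.
∂phi/∂t = 9t(t - 2); at t=3 this is 27, so t decreases.
s converges to its nearest critical value 0 (a local min of the s-part); t converges to 2. The iterate converges to (0, 2).

(0, 2)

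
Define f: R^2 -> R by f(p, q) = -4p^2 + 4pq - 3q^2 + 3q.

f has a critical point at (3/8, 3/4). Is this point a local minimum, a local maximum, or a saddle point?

local maximum

The Hessian of f is constant: H = [[-8, 4], [4, -6]].
det(H) = (-8)·(-6) − 4² = 32.
det(H) > 0 and tr(H) = -14 < 0, so H is negative definite and the point is a local maximum.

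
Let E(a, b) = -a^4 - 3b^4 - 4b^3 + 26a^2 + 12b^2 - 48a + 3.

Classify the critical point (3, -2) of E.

local maximum

The mixed partial ∂²E/∂a∂b is 0, so the Hessian at any point is diag(E_aa, E_bb) = diag(4(-3a^2 + 13), 12(-3b^2 - 2b + 2)).
At (3, -2): H = diag(-56, -72).
Both eigenvalues are negative, so H is negative definite: a local maximum.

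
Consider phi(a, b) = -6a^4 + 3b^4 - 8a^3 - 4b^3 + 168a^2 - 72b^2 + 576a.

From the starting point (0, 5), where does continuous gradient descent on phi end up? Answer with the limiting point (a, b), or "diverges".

phi is separable, so gradient descent decouples: a follows -∂phi/∂a, b follows -∂phi/∂b.
∂phi/∂a = -24(a - 4)(a + 2)(a + 3); at a=0 this is 576, so a decreases.
∂phi/∂b = 12b(b - 4)(b + 3); at b=5 this is 480, so b decreases.
a converges to its nearest critical value -2 (a local min of the a-part); b converges to 4. The iterate converges to (-2, 4).

(-2, 4)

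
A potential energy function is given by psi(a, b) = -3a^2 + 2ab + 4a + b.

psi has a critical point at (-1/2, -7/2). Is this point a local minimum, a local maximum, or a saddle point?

saddle point

The Hessian of psi is constant: H = [[-6, 2], [2, 0]].
det(H) = (-6)·0 − 2² = -4.
Since det(H) < 0, H is indefinite and the critical point is a saddle point.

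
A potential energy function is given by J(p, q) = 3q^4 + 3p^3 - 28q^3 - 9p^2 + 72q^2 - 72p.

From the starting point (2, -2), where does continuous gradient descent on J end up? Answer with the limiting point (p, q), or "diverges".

J is separable, so gradient descent decouples: p follows -∂J/∂p, q follows -∂J/∂q.
∂J/∂p = 9(p - 4)(p + 2); at p=2 this is -72, so p increases.
∂J/∂q = 12q(q - 4)(q - 3); at q=-2 this is -720, so q increases.
p converges to its nearest critical value 4 (a local min of the p-part); q converges to 0. The iterate converges to (4, 0).

(4, 0)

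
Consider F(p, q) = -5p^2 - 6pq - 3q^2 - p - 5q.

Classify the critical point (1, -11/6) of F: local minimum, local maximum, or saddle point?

local maximum

The Hessian of F is constant: H = [[-10, -6], [-6, -6]].
det(H) = (-10)·(-6) − (-6)² = 24.
det(H) > 0 and tr(H) = -16 < 0, so H is negative definite and the point is a local maximum.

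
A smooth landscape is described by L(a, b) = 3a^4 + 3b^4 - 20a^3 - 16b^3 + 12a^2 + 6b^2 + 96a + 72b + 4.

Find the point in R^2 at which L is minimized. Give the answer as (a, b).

(-1, -1)

L(a,b) separates as P(a) + Q(b) + 4, so its minimum is min P + min Q + 4.
P'(a) = 12(a - 4)(a - 2)(a + 1) vanishes at a ∈ {-1, 2, 4}; Q'(b) = 12(b - 3)(b - 2)(b + 1) vanishes at b ∈ {-1, 2, 3}.
Local minima of P (where P''>0): P(-1)=-61, P(4)=64. Local minima of Q: Q(-1)=-47, Q(3)=81.
So the global minimum of L is P(-1) + Q(-1) + 4 = -61 − 47 + 4 = -104, attained at (-1, -1).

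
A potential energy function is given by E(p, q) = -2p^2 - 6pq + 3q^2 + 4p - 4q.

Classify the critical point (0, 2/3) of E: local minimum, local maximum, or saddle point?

The Hessian of E is constant: H = [[-4, -6], [-6, 6]].
det(H) = (-4)·6 − (-6)² = -60.
Since det(H) < 0, H is indefinite and the critical point is a saddle point.

saddle point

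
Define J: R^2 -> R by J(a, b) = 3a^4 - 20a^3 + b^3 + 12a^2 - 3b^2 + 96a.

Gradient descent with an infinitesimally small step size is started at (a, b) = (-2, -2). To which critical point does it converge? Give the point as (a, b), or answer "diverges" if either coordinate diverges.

J is separable, so gradient descent decouples: a follows -∂J/∂a, b follows -∂J/∂b.
∂J/∂a = 12(a - 4)(a - 2)(a + 1); at a=-2 this is -288, so a increases.
∂J/∂b = 3b(b - 2); at b=-2 this is 24, so b decreases.
The b-coordinate has no critical point in that direction and runs off to infinity.

diverges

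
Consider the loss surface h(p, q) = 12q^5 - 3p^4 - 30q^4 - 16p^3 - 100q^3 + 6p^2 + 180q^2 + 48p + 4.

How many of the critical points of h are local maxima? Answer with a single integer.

h separates as a function of p plus a function of q, so ∇h=0 decouples.
∂h/∂p = -12(p - 1)(p + 1)(p + 4) = 0 at p ∈ {-4, -1, 1}; ∂h/∂q = 60q(q - 3)(q - 1)(q + 2) = 0 at q ∈ {-2, 0, 1, 3}.
The Hessian is diagonal: diag(h_pp, h_qq). Second derivatives: h_pp(-4)=-180, h_pp(-1)=72, h_pp(1)=-120; h_qq(-2)=-1800, h_qq(0)=360, h_qq(1)=-360, h_qq(3)=1800.
Local maxima occur where both diagonal entries negative: (-4, -2), (-4, 1), (1, -2), (1, 1). Count: 4.

4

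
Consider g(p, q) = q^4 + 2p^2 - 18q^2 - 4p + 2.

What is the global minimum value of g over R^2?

-81

g(p,q) separates as A(p) + B(q) + 2, so its minimum is min A + min B + 2.
A'(p) = 4p - 4 vanishes at p ∈ {1}; B'(q) = 4q(q - 3)(q + 3) vanishes at q ∈ {-3, 0, 3}.
Local minima of A (where A''>0): A(1)=-2. Local minima of B: B(-3)=-81, B(3)=-81.
So the global minimum of g is A(1) + B(-3) + 2 = -2 − 81 + 2 = -81, attained at (1, -3).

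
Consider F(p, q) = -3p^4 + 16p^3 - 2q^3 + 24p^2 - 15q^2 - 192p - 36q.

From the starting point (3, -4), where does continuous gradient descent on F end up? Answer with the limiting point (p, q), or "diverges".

(2, -3)

F is separable, so gradient descent decouples: p follows -∂F/∂p, q follows -∂F/∂q.
∂F/∂p = -12(p - 4)(p - 2)(p + 2); at p=3 this is 60, so p decreases.
∂F/∂q = -6(q + 2)(q + 3); at q=-4 this is -12, so q increases.
p converges to its nearest critical value 2 (a local min of the p-part); q converges to -3. The iterate converges to (2, -3).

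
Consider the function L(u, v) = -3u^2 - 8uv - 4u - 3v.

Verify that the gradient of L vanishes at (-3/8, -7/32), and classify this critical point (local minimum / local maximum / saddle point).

saddle point

∇L = (-6u - 8v - 4, -8u - 3); substituting (-3/8, -7/32) gives ∇L = (0, 0), so (-3/8, -7/32) is indeed a critical point.
The Hessian of L is constant: H = [[-6, -8], [-8, 0]].
det(H) = (-6)·0 − (-8)² = -64.
Since det(H) < 0, H is indefinite and the critical point is a saddle point.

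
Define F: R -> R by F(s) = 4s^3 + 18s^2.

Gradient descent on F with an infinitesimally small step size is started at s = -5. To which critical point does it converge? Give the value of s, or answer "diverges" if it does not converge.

F'(s) = 12s(s + 3), so F'(-5) = 120.
Gradient descent moves in the -F' direction, i.e. s is decreasing.
There is no critical point below s=-5, and F' keeps the same sign, so the iterate runs off to −∞.

diverges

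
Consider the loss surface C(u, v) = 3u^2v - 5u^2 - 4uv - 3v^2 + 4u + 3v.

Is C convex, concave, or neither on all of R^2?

The term 3u^2v is cubic, so the Hessian is not constant.
∂²C/∂u² = 6v - 10, which takes both signs as v varies (negative for sufficiently negative v). A diagonal entry of the Hessian changing sign means the Hessian is neither positive- nor negative-semidefinite on all of R^2.

neither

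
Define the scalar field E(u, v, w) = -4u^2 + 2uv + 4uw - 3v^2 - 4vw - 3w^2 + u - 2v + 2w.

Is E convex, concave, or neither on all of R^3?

E is quadratic, so its Hessian is the constant matrix H = [[-8, 2, 4], [2, -6, -4], [4, -4, -6]].
Leading principal minors: -8, 44, -104.
Signs alternate −, +, − ⇒ H ≺ 0 ⇒ concave.

concave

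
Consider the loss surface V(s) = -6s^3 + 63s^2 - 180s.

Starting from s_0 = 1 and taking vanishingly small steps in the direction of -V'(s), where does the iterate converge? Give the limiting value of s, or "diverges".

V'(s) = -18(s - 5)(s - 2), so V'(1) = -72.
Gradient descent moves in the -V' direction, i.e. s is increasing.
The nearest critical point in that direction is s = 2, where V'' = 54 > 0 (a local minimum). The iterate converges there.

2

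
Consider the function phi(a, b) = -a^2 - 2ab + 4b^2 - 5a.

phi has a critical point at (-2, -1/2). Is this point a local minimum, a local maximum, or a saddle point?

saddle point

The Hessian of phi is constant: H = [[-2, -2], [-2, 8]].
det(H) = (-2)·8 − (-2)² = -20.
Since det(H) < 0, H is indefinite and the critical point is a saddle point.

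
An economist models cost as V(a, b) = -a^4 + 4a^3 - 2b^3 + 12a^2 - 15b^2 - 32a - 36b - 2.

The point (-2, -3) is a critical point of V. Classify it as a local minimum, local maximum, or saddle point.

The mixed partial ∂²V/∂a∂b is 0, so the Hessian at any point is diag(V_aa, V_bb) = diag(12(-a^2 + 2a + 2), -6(2b + 5)).
At (-2, -3): H = diag(-72, 6).
The eigenvalues have opposite signs, so H is indefinite: a saddle point.

saddle point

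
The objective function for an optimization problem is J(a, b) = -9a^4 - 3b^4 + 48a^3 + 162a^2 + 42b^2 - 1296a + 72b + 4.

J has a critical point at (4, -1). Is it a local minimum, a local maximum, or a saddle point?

The mixed partial ∂²J/∂a∂b is 0, so the Hessian at any point is diag(J_aa, J_bb) = diag(36(-3a^2 + 8a + 9), 12(-3b^2 + 7)).
At (4, -1): H = diag(-252, 48).
The eigenvalues have opposite signs, so H is indefinite: a saddle point.

saddle point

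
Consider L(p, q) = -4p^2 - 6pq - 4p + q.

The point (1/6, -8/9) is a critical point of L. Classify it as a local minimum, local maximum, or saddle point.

The Hessian of L is constant: H = [[-8, -6], [-6, 0]].
det(H) = (-8)·0 − (-6)² = -36.
Since det(H) < 0, H is indefinite and the critical point is a saddle point.

saddle point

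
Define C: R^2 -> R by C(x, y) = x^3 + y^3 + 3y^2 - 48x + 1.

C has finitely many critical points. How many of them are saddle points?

2

C separates as a function of x plus a function of y, so ∇C=0 decouples.
∂C/∂x = 3(x - 4)(x + 4) = 0 at x ∈ {-4, 4}; ∂C/∂y = 3y(y + 2) = 0 at y ∈ {-2, 0}.
The Hessian is diagonal: diag(C_xx, C_yy). Second derivatives: C_xx(-4)=-24, C_xx(4)=24; C_yy(-2)=-6, C_yy(0)=6.
Saddle points occur where the two diagonal entries have opposite signs: (-4, 0), (4, -2). Count: 2.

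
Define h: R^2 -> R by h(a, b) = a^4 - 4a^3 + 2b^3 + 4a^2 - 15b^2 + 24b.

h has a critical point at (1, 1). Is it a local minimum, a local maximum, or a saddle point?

local maximum

The mixed partial ∂²h/∂a∂b is 0, so the Hessian at any point is diag(h_aa, h_bb) = diag(4(3a^2 - 6a + 2), 6(2b - 5)).
At (1, 1): H = diag(-4, -18).
Both eigenvalues are negative, so H is negative definite: a local maximum.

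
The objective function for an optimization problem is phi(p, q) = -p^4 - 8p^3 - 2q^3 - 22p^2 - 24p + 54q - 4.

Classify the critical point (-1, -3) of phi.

The mixed partial ∂²phi/∂p∂q is 0, so the Hessian at any point is diag(phi_pp, phi_qq) = diag(-4(3p^2 + 12p + 11), -12q).
At (-1, -3): H = diag(-8, 36).
The eigenvalues have opposite signs, so H is indefinite: a saddle point.

saddle point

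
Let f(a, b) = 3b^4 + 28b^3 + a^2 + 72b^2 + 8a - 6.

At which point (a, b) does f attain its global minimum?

f(a,b) separates as P(a) + Q(b) − 6, so its minimum is min P + min Q − 6.
P'(a) = 2a + 8 vanishes at a ∈ {-4}; Q'(b) = 12b(b + 3)(b + 4) vanishes at b ∈ {-4, -3, 0}.
Local minima of P (where P''>0): P(-4)=-16. Local minima of Q: Q(-4)=128, Q(0)=0.
So the global minimum of f is P(-4) + Q(0) − 6 = -16 + 0 − 6 = -22, attained at (-4, 0).

(-4, 0)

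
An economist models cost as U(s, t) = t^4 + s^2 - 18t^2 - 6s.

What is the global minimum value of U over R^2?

-90

U(s,t) separates as P(s) + Q(t), so its minimum is min P + min Q.
P'(s) = 2s - 6 vanishes at s ∈ {3}; Q'(t) = 4t(t - 3)(t + 3) vanishes at t ∈ {-3, 0, 3}.
Local minima of P (where P''>0): P(3)=-9. Local minima of Q: Q(-3)=-81, Q(3)=-81.
So the global minimum of U is P(3) + Q(-3) = -9 − 81 = -90, attained at (3, -3).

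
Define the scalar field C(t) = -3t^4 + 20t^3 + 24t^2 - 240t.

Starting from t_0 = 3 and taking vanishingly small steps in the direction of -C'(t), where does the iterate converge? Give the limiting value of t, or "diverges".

C'(t) = -12(t - 5)(t - 2)(t + 2), so C'(3) = 120.
Gradient descent moves in the -C' direction, i.e. t is decreasing.
The nearest critical point in that direction is t = 2, where C'' = 144 > 0 (a local minimum). The iterate converges there.

2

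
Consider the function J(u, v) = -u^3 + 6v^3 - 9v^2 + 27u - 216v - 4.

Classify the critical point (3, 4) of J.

saddle point

The mixed partial ∂²J/∂u∂v is 0, so the Hessian at any point is diag(J_uu, J_vv) = diag(-6u, 18(2v - 1)).
At (3, 4): H = diag(-18, 126).
The eigenvalues have opposite signs, so H is indefinite: a saddle point.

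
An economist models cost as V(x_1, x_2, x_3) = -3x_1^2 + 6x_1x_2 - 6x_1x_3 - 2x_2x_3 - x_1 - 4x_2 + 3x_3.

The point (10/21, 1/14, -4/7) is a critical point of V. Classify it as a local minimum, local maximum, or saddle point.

The Hessian is constant: H = [[-6, 6, -6], [6, 0, -2], [-6, -2, 0]].
Leading principal minors: Δ₁ = -6, Δ₂ = -36, Δ₃ = 168.
The minors fit neither the all-positive nor the alternating-sign pattern, so H is indefinite: a saddle point.

saddle point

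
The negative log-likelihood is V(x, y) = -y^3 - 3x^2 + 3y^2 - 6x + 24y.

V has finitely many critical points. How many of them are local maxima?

1

V separates as a function of x plus a function of y, so ∇V=0 decouples.
∂V/∂x = -6(x + 1) = 0 at x ∈ {-1}; ∂V/∂y = -3(y - 4)(y + 2) = 0 at y ∈ {-2, 4}.
The Hessian is diagonal: diag(V_xx, V_yy). Second derivatives: V_xx(-1)=-6; V_yy(-2)=18, V_yy(4)=-18.
Local maxima occur where both diagonal entries negative: (-1, 4). Count: 1.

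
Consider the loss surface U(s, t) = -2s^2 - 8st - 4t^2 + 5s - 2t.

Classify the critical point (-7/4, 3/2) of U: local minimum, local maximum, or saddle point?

The Hessian of U is constant: H = [[-4, -8], [-8, -8]].
det(H) = (-4)·(-8) − (-8)² = -32.
Since det(H) < 0, H is indefinite and the critical point is a saddle point.

saddle point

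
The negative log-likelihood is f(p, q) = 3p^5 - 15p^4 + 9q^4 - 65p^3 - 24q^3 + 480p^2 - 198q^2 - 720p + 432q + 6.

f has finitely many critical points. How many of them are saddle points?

f separates as a function of p plus a function of q, so ∇f=0 decouples.
∂f/∂p = 15(p - 4)(p - 3)(p - 1)(p + 4) = 0 at p ∈ {-4, 1, 3, 4}; ∂f/∂q = 36(q - 4)(q - 1)(q + 3) = 0 at q ∈ {-3, 1, 4}.
The Hessian is diagonal: diag(f_pp, f_qq). Second derivatives: f_pp(-4)=-4200, f_pp(1)=450, f_pp(3)=-210, f_pp(4)=360; f_qq(-3)=1008, f_qq(1)=-432, f_qq(4)=756.
Saddle points occur where the two diagonal entries have opposite signs: (-4, -3), (-4, 4), (1, 1), (3, -3), (3, 4), (4, 1). Count: 6.

6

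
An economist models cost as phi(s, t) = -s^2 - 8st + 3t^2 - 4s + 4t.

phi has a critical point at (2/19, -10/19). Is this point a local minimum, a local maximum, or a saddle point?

The Hessian of phi is constant: H = [[-2, -8], [-8, 6]].
det(H) = (-2)·6 − (-8)² = -76.
Since det(H) < 0, H is indefinite and the critical point is a saddle point.

saddle point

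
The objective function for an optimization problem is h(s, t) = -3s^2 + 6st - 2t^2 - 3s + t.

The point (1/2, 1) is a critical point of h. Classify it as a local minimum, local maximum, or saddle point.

saddle point

The Hessian of h is constant: H = [[-6, 6], [6, -4]].
det(H) = (-6)·(-4) − 6² = -12.
Since det(H) < 0, H is indefinite and the critical point is a saddle point.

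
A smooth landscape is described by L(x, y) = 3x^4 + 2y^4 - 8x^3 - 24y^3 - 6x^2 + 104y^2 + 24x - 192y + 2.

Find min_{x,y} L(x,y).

-145

L(x,y) separates as P(x) + Q(y) + 2, so its minimum is min P + min Q + 2.
P'(x) = 12(x - 2)(x - 1)(x + 1) vanishes at x ∈ {-1, 1, 2}; Q'(y) = 8(y - 4)(y - 3)(y - 2) vanishes at y ∈ {2, 3, 4}.
Local minima of P (where P''>0): P(-1)=-19, P(2)=8. Local minima of Q: Q(2)=-128, Q(4)=-128.
So the global minimum of L is P(-1) + Q(2) + 2 = -19 − 128 + 2 = -145, attained at (-1, 2).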